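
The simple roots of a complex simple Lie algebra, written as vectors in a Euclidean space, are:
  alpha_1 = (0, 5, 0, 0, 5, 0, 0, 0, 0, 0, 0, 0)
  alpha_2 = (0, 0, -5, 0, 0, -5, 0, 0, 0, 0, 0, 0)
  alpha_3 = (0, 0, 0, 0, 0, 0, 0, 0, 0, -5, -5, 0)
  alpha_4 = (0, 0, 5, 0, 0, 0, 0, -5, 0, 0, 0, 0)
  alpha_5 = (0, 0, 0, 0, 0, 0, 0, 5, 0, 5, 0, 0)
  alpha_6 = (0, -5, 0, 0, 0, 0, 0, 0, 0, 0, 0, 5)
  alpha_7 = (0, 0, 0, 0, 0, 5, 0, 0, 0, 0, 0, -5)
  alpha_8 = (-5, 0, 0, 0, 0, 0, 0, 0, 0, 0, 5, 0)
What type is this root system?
Compute the Cartan integers a_ij = 2(alpha_i, alpha_j)/(alpha_j, alpha_j); the resulting 8x8 Cartan matrix is
[[2, 0, 0, 0, 0, -1, 0, 0], [0, 2, 0, -1, 0, 0, -1, 0], [0, 0, 2, 0, -1, 0, 0, -1], [0, -1, 0, 2, -1, 0, 0, 0], [0, 0, -1, -1, 2, 0, 0, 0], [-1, 0, 0, 0, 0, 2, -1, 0], [0, -1, 0, 0, 0, -1, 2, 0], [0, 0, -1, 0, 0, 0, 0, 2]].
All simple roots have the same length, so the diagram is simply laced. The associated Dynkin diagram is a chain of 8 nodes with single edges (A_8), so the type is A_8 (the algebra sl(9)).

A_8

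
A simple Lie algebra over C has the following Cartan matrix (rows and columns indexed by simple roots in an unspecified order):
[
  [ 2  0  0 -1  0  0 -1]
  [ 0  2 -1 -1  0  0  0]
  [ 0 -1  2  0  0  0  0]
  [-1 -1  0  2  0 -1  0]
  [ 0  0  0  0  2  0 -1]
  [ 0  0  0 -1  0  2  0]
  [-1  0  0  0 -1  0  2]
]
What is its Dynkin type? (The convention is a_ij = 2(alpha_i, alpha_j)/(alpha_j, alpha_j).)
E_7

The matrix has rank 7 with 2's on the diagonal. Reading the off-diagonal entries as Dynkin edges (a single edge where a_ij = a_ji = -1; a double or triple edge where a_ij * a_ji = 2 or 3), the diagram is a chain of 6 nodes with one extra node attached to the third node from one end (E_7). One simple-root ordering that puts it in standard form is (alpha_3, alpha_6, alpha_2, alpha_4, alpha_1, alpha_7, alpha_5). So the algebra is type E_7.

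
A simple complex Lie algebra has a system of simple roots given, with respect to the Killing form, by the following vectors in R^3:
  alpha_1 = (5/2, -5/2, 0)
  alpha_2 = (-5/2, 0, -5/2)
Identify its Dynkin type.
Compute the Cartan integers a_ij = 2(alpha_i, alpha_j)/(alpha_j, alpha_j); the resulting 2x2 Cartan matrix is
[[2, -1], [-1, 2]].
All simple roots have the same length, so the diagram is simply laced. The associated Dynkin diagram is a chain of 2 nodes with single edges (A_2), so the type is A_2 (the algebra sl(3)).

type A_2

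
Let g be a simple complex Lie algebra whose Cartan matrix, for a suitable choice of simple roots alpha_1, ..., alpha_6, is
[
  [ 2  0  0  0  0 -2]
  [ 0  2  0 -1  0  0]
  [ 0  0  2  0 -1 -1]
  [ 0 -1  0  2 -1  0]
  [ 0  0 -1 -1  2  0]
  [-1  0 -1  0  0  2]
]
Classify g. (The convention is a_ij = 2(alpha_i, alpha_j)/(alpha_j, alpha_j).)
C6

The matrix has rank 6 with 2's on the diagonal. Reading the off-diagonal entries as Dynkin edges (a single edge where a_ij = a_ji = -1; a double or triple edge where a_ij * a_ji = 2 or 3), the diagram is a chain of 6 nodes with a double edge at one end; the terminal node there is the unique long simple root (C_6). One simple-root ordering that puts it in standard form is (alpha_2, alpha_4, alpha_5, alpha_3, alpha_6, alpha_1). So the algebra is type C_6, i.e. sp(12).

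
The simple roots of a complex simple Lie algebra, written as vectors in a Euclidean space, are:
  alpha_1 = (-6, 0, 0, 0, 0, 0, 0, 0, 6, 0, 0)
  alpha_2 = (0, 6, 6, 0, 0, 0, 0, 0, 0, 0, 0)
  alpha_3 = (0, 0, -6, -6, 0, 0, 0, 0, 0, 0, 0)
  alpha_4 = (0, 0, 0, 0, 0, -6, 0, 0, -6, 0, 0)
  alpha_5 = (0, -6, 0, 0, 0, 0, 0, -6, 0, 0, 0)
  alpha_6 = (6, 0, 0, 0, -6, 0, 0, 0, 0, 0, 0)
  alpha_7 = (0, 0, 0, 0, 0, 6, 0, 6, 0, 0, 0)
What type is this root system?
Compute the Cartan integers a_ij = 2(alpha_i, alpha_j)/(alpha_j, alpha_j); the resulting 7x7 Cartan matrix is
[[2, 0, 0, -1, 0, -1, 0], [0, 2, -1, 0, -1, 0, 0], [0, -1, 2, 0, 0, 0, 0], [-1, 0, 0, 2, 0, 0, -1], [0, -1, 0, 0, 2, 0, -1], [-1, 0, 0, 0, 0, 2, 0], [0, 0, 0, -1, -1, 0, 2]].
All simple roots have the same length, so the diagram is simply laced. The associated Dynkin diagram is a chain of 7 nodes with single edges (A_7), so the type is A_7 (the algebra sl(8)).

type A_7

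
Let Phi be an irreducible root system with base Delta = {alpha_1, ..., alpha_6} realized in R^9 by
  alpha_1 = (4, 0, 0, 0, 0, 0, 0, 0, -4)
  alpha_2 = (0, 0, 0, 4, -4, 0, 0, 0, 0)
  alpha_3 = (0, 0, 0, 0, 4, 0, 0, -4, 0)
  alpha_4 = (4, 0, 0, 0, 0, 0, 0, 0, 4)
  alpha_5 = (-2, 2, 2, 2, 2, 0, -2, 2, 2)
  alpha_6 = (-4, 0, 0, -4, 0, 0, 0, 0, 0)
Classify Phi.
Compute the Cartan integers a_ij = 2(alpha_i, alpha_j)/(alpha_j, alpha_j); the resulting 6x6 Cartan matrix is
[[2, 0, 0, 0, -1, -1], [0, 2, -1, 0, 0, -1], [0, -1, 2, 0, 0, 0], [0, 0, 0, 2, 0, -1], [-1, 0, 0, 0, 2, 0], [-1, -1, 0, -1, 0, 2]].
All simple roots have the same length, so the diagram is simply laced. The associated Dynkin diagram is a chain of 5 nodes with one extra node attached to the third node from one end (E_6), so the type is E_6.

E6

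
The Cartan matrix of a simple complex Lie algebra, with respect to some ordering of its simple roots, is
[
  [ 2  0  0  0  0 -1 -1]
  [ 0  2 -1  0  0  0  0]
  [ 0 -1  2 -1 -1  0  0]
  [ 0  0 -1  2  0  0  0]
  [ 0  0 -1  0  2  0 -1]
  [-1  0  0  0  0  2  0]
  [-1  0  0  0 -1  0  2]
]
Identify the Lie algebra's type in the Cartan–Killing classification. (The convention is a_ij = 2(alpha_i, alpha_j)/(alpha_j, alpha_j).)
The matrix has rank 7 with 2's on the diagonal. Reading the off-diagonal entries as Dynkin edges (a single edge where a_ij = a_ji = -1; a double or triple edge where a_ij * a_ji = 2 or 3), the diagram is a chain of 5 nodes with a fork of two nodes at one end (D_7). One simple-root ordering that puts it in standard form is (alpha_6, alpha_1, alpha_7, alpha_5, alpha_3, alpha_2, alpha_4). So the algebra is type D_7, i.e. so(14).

type D_7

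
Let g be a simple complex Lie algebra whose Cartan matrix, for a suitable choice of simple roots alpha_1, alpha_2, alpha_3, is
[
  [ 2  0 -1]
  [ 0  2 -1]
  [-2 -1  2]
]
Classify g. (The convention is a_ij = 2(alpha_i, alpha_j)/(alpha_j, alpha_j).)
The matrix has rank 3 with 2's on the diagonal. Reading the off-diagonal entries as Dynkin edges (a single edge where a_ij = a_ji = -1; a double or triple edge where a_ij * a_ji = 2 or 3), the diagram is a chain of 3 nodes with a double edge at one end; the terminal node there is the unique short simple root (B_3). One simple-root ordering that puts it in standard form is (alpha_2, alpha_3, alpha_1). So the algebra is type B_3, i.e. so(7).

type B_3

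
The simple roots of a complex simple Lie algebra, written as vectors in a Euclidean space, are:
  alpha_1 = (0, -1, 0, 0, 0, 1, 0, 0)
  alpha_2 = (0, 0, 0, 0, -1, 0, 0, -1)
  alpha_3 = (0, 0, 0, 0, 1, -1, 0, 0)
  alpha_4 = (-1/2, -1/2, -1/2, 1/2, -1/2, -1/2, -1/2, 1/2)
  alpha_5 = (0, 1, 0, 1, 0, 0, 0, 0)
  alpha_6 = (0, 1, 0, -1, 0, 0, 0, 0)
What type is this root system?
E_6

Compute the Cartan integers a_ij = 2(alpha_i, alpha_j)/(alpha_j, alpha_j); the resulting 6x6 Cartan matrix is
[[2, 0, -1, 0, -1, -1], [0, 2, -1, 0, 0, 0], [-1, -1, 2, 0, 0, 0], [0, 0, 0, 2, 0, -1], [-1, 0, 0, 0, 2, 0], [-1, 0, 0, -1, 0, 2]].
All simple roots have the same length, so the diagram is simply laced. The associated Dynkin diagram is a chain of 5 nodes with one extra node attached to the third node from one end (E_6), so the type is E_6.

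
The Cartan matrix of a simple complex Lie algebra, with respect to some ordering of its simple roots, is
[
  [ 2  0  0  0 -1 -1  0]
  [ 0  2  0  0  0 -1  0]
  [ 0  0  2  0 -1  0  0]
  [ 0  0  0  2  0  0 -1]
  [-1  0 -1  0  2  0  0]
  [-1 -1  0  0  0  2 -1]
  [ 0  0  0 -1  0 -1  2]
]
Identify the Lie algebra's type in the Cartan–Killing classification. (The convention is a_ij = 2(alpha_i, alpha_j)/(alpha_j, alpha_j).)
The matrix has rank 7 with 2's on the diagonal. Reading the off-diagonal entries as Dynkin edges (a single edge where a_ij = a_ji = -1; a double or triple edge where a_ij * a_ji = 2 or 3), the diagram is a chain of 6 nodes with one extra node attached to the third node from one end (E_7). One simple-root ordering that puts it in standard form is (alpha_4, alpha_2, alpha_7, alpha_6, alpha_1, alpha_5, alpha_3). So the algebra is type E_7.

E_7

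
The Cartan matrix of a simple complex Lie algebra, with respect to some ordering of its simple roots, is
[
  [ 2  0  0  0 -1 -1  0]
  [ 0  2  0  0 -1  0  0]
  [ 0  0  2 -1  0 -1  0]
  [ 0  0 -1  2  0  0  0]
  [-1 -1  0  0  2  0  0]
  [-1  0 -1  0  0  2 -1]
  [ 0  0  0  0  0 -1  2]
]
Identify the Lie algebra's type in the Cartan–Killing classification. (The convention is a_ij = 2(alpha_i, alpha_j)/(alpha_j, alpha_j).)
The matrix has rank 7 with 2's on the diagonal. Reading the off-diagonal entries as Dynkin edges (a single edge where a_ij = a_ji = -1; a double or triple edge where a_ij * a_ji = 2 or 3), the diagram is a chain of 6 nodes with one extra node attached to the third node from one end (E_7). One simple-root ordering that puts it in standard form is (alpha_4, alpha_7, alpha_3, alpha_6, alpha_1, alpha_5, alpha_2). So the algebra is type E_7.

E_7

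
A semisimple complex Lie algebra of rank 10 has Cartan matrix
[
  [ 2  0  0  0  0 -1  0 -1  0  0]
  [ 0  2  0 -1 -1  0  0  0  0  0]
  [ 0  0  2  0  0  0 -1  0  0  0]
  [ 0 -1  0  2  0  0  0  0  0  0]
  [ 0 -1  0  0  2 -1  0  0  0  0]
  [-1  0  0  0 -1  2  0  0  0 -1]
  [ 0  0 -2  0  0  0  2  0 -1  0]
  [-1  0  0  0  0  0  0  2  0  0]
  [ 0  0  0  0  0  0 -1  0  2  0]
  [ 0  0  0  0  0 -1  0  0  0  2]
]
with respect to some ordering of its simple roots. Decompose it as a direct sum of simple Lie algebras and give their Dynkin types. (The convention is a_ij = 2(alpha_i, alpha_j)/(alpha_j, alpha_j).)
B_3 (so(7)) ⊕ E_7

The diagram associated to this matrix has two connected components: the simple roots {alpha_3, alpha_7, alpha_9} form a chain of 3 nodes with a double edge at one end; the terminal node there is the unique short simple root (B_3), and {alpha_1, alpha_2, alpha_4, alpha_5, alpha_6, alpha_8, alpha_10} form a chain of 6 nodes with one extra node attached to the third node from one end (E_7). A semisimple Lie algebra decomposes uniquely as the direct sum of simple ideals, one per connected component of its Dynkin diagram, so g ≅ B_3 ⊕ E_7 (dimension 21 + 133 = 154).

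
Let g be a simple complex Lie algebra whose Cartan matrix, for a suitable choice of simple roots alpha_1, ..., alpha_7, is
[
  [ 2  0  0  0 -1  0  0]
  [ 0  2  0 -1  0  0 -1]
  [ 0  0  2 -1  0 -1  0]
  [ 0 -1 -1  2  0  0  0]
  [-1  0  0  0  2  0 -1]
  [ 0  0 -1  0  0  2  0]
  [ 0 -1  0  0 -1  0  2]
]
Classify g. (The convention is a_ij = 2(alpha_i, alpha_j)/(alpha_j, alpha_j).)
The matrix has rank 7 with 2's on the diagonal. Reading the off-diagonal entries as Dynkin edges (a single edge where a_ij = a_ji = -1; a double or triple edge where a_ij * a_ji = 2 or 3), the diagram is a chain of 7 nodes with single edges (A_7). One simple-root ordering that puts it in standard form is (alpha_1, alpha_5, alpha_7, alpha_2, alpha_4, alpha_3, alpha_6). So the algebra is type A_7, i.e. sl(8).

A7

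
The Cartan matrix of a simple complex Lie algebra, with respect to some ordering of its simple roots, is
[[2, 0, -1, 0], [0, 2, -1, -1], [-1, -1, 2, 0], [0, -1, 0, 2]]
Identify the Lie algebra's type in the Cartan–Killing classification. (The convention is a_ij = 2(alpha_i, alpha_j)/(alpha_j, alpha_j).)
A_4 (sl(5))

The matrix has rank 4 with 2's on the diagonal. Reading the off-diagonal entries as Dynkin edges (a single edge where a_ij = a_ji = -1; a double or triple edge where a_ij * a_ji = 2 or 3), the diagram is a chain of 4 nodes with single edges (A_4). One simple-root ordering that puts it in standard form is (alpha_4, alpha_2, alpha_3, alpha_1). So the algebra is type A_4, i.e. sl(5).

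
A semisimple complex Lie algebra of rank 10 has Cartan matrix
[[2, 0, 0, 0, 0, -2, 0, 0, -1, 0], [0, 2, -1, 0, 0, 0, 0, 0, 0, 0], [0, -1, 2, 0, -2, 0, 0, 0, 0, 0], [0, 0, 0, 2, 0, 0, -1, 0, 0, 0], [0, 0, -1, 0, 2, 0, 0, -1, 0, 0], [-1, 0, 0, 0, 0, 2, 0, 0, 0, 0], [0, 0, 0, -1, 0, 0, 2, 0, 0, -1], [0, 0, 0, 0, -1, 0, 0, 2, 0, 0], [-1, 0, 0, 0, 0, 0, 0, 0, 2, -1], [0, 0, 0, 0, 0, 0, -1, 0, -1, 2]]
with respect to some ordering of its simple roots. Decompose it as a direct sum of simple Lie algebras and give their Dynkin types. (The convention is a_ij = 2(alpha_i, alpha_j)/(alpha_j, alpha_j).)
type B_6 ⊕ type F_4

The diagram associated to this matrix has two connected components: the simple roots {alpha_1, alpha_4, alpha_6, alpha_7, alpha_9, alpha_10} form a chain of 6 nodes with a double edge at one end; the terminal node there is the unique short simple root (B_6), and {alpha_2, alpha_3, alpha_5, alpha_8} form a chain of 4 nodes with a double edge between the middle two (F_4). A semisimple Lie algebra decomposes uniquely as the direct sum of simple ideals, one per connected component of its Dynkin diagram, so g ≅ B_6 ⊕ F_4 (dimension 78 + 52 = 130).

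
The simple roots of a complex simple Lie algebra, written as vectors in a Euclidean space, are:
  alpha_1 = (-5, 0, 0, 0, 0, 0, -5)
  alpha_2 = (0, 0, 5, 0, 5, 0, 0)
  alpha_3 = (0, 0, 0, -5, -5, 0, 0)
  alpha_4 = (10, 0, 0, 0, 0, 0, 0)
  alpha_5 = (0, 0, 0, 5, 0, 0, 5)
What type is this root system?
type C_5

Compute the Cartan integers a_ij = 2(alpha_i, alpha_j)/(alpha_j, alpha_j); the resulting 5x5 Cartan matrix is
[[2, 0, 0, -1, -1], [0, 2, -1, 0, 0], [0, -1, 2, 0, -1], [-2, 0, 0, 2, 0], [-1, 0, -1, 0, 2]].
The roots have two lengths (squared-length ratio 2:1); the short ones are alpha_{1,2,3,5}. The associated Dynkin diagram is a chain of 5 nodes with a double edge at one end; the terminal node there is the unique long simple root (C_5), so the type is C_5 (the algebra sp(10)).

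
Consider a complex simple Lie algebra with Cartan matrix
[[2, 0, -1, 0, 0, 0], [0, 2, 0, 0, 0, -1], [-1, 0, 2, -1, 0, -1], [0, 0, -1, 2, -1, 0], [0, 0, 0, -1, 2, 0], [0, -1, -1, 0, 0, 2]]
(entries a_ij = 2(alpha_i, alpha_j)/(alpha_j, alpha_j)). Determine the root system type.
type E_6

The matrix has rank 6 with 2's on the diagonal. Reading the off-diagonal entries as Dynkin edges (a single edge where a_ij = a_ji = -1; a double or triple edge where a_ij * a_ji = 2 or 3), the diagram is a chain of 5 nodes with one extra node attached to the third node from one end (E_6). One simple-root ordering that puts it in standard form is (alpha_5, alpha_1, alpha_4, alpha_3, alpha_6, alpha_2). So the algebra is type E_6.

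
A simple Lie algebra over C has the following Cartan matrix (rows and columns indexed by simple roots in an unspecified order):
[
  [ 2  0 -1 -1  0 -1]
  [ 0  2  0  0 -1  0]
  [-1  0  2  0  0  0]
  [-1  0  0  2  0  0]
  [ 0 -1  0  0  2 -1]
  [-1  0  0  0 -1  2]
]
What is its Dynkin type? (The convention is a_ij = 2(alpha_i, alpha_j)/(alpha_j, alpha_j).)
The matrix has rank 6 with 2's on the diagonal. Reading the off-diagonal entries as Dynkin edges (a single edge where a_ij = a_ji = -1; a double or triple edge where a_ij * a_ji = 2 or 3), the diagram is a chain of 4 nodes with a fork of two nodes at one end (D_6). One simple-root ordering that puts it in standard form is (alpha_2, alpha_5, alpha_6, alpha_1, alpha_3, alpha_4). So the algebra is type D_6, i.e. so(12).

type D_6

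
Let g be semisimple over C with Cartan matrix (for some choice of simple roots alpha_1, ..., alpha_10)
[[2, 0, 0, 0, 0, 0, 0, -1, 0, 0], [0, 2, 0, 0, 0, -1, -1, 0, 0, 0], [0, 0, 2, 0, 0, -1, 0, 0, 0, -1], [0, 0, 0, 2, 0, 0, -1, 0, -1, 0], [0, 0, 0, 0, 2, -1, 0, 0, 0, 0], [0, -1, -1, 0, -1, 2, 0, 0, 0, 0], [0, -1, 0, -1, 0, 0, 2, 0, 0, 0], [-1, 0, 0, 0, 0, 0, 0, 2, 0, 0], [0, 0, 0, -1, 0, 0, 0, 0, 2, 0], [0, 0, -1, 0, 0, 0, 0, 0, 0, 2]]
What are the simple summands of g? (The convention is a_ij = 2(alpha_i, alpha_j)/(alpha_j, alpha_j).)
A_2 (sl(3)) + E_8

The diagram associated to this matrix has two connected components: the simple roots {alpha_1, alpha_8} form a chain of 2 nodes with single edges (A_2), and {alpha_2, alpha_3, alpha_4, alpha_5, alpha_6, alpha_7, alpha_9, alpha_10} form a chain of 7 nodes with one extra node attached to the third node from one end (E_8). A semisimple Lie algebra decomposes uniquely as the direct sum of simple ideals, one per connected component of its Dynkin diagram, so g ≅ A_2 ⊕ E_8 (dimension 8 + 248 = 256).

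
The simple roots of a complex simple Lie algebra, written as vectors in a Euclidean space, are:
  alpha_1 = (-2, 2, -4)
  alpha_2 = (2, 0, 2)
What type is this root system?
Compute the Cartan integers a_ij = 2(alpha_i, alpha_j)/(alpha_j, alpha_j); the resulting 2x2 Cartan matrix is
[[2, -3], [-1, 2]].
The roots have two lengths (squared-length ratio 3:1); the short ones are alpha_{2}. The associated Dynkin diagram is two nodes joined by a triple edge (G_2), so the type is G_2.

type G_2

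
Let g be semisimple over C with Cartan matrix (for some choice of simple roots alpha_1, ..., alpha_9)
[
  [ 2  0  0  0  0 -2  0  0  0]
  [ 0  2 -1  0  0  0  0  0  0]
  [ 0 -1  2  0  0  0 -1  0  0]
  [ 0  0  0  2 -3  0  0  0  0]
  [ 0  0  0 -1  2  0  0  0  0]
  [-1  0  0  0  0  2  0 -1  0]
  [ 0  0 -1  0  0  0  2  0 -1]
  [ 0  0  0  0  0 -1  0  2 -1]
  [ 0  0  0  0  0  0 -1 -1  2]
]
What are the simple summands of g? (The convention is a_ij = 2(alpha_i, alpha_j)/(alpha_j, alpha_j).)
C_7 (sp(14)) ⊕ G_2

The diagram associated to this matrix has two connected components: the simple roots {alpha_1, alpha_2, alpha_3, alpha_6, alpha_7, alpha_8, alpha_9} form a chain of 7 nodes with a double edge at one end; the terminal node there is the unique long simple root (C_7), and {alpha_4, alpha_5} form two nodes joined by a triple edge (G_2). A semisimple Lie algebra decomposes uniquely as the direct sum of simple ideals, one per connected component of its Dynkin diagram, so g ≅ C_7 ⊕ G_2 (dimension 105 + 14 = 119).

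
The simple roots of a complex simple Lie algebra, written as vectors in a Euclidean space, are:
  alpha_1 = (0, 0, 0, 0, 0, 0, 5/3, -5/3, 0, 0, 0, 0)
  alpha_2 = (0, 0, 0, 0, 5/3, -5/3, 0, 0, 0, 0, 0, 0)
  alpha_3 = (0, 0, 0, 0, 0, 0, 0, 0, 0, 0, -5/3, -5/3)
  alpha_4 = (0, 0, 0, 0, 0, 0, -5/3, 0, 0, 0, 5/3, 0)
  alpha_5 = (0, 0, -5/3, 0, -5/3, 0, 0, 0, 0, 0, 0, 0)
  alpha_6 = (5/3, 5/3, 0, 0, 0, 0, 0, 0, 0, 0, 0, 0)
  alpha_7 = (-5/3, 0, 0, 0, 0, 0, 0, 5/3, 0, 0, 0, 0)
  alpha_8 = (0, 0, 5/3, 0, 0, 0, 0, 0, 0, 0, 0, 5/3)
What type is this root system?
A8

Compute the Cartan integers a_ij = 2(alpha_i, alpha_j)/(alpha_j, alpha_j); the resulting 8x8 Cartan matrix is
[[2, 0, 0, -1, 0, 0, -1, 0], [0, 2, 0, 0, -1, 0, 0, 0], [0, 0, 2, -1, 0, 0, 0, -1], [-1, 0, -1, 2, 0, 0, 0, 0], [0, -1, 0, 0, 2, 0, 0, -1], [0, 0, 0, 0, 0, 2, -1, 0], [-1, 0, 0, 0, 0, -1, 2, 0], [0, 0, -1, 0, -1, 0, 0, 2]].
All simple roots have the same length, so the diagram is simply laced. The associated Dynkin diagram is a chain of 8 nodes with single edges (A_8), so the type is A_8 (the algebra sl(9)).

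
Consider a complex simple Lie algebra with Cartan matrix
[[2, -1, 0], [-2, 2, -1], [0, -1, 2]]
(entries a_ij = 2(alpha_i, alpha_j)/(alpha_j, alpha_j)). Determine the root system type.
The matrix has rank 3 with 2's on the diagonal. Reading the off-diagonal entries as Dynkin edges (a single edge where a_ij = a_ji = -1; a double or triple edge where a_ij * a_ji = 2 or 3), the diagram is a chain of 3 nodes with a double edge at one end; the terminal node there is the unique short simple root (B_3). One simple-root ordering that puts it in standard form is (alpha_3, alpha_2, alpha_1). So the algebra is type B_3, i.e. so(7).

B3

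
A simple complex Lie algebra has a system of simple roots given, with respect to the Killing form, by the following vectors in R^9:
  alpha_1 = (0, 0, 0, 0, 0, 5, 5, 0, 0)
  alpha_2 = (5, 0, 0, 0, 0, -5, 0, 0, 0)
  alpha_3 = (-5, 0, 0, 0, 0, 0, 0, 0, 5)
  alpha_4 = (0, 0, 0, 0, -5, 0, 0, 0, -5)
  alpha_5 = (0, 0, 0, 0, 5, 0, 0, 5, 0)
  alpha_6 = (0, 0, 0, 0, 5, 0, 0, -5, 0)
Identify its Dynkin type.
Compute the Cartan integers a_ij = 2(alpha_i, alpha_j)/(alpha_j, alpha_j); the resulting 6x6 Cartan matrix is
[[2, -1, 0, 0, 0, 0], [-1, 2, -1, 0, 0, 0], [0, -1, 2, -1, 0, 0], [0, 0, -1, 2, -1, -1], [0, 0, 0, -1, 2, 0], [0, 0, 0, -1, 0, 2]].
All simple roots have the same length, so the diagram is simply laced. The associated Dynkin diagram is a chain of 4 nodes with a fork of two nodes at one end (D_6), so the type is D_6 (the algebra so(12)).

D_6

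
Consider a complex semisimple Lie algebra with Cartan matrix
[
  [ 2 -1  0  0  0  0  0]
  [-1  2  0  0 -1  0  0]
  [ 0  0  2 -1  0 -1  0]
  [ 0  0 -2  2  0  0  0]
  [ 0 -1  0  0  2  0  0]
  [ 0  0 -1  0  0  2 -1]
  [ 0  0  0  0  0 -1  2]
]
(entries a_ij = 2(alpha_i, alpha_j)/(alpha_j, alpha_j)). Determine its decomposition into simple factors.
type A_3 + type C_4

The diagram associated to this matrix has two connected components: the simple roots {alpha_1, alpha_2, alpha_5} form a chain of 3 nodes with single edges (A_3), and {alpha_3, alpha_4, alpha_6, alpha_7} form a chain of 4 nodes with a double edge at one end; the terminal node there is the unique long simple root (C_4). A semisimple Lie algebra decomposes uniquely as the direct sum of simple ideals, one per connected component of its Dynkin diagram, so g ≅ A_3 ⊕ C_4 (dimension 15 + 36 = 51).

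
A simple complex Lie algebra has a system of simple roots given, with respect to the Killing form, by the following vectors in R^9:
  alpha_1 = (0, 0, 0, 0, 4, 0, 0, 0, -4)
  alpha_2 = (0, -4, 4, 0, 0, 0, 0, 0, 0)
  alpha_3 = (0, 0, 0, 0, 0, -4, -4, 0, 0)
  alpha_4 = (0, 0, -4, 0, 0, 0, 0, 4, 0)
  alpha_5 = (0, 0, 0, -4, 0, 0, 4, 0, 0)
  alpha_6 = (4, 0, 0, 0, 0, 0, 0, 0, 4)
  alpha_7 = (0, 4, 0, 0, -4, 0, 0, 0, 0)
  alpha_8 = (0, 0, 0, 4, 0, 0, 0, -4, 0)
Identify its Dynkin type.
A_8 (sl(9))

Compute the Cartan integers a_ij = 2(alpha_i, alpha_j)/(alpha_j, alpha_j); the resulting 8x8 Cartan matrix is
[[2, 0, 0, 0, 0, -1, -1, 0], [0, 2, 0, -1, 0, 0, -1, 0], [0, 0, 2, 0, -1, 0, 0, 0], [0, -1, 0, 2, 0, 0, 0, -1], [0, 0, -1, 0, 2, 0, 0, -1], [-1, 0, 0, 0, 0, 2, 0, 0], [-1, -1, 0, 0, 0, 0, 2, 0], [0, 0, 0, -1, -1, 0, 0, 2]].
All simple roots have the same length, so the diagram is simply laced. The associated Dynkin diagram is a chain of 8 nodes with single edges (A_8), so the type is A_8 (the algebra sl(9)).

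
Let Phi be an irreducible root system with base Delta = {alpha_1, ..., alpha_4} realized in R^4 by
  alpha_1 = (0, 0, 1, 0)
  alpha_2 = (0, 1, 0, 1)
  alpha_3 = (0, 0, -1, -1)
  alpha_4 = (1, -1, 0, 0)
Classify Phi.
type B_4

Compute the Cartan integers a_ij = 2(alpha_i, alpha_j)/(alpha_j, alpha_j); the resulting 4x4 Cartan matrix is
[[2, 0, -1, 0], [0, 2, -1, -1], [-2, -1, 2, 0], [0, -1, 0, 2]].
The roots have two lengths (squared-length ratio 2:1); the short ones are alpha_{1}. The associated Dynkin diagram is a chain of 4 nodes with a double edge at one end; the terminal node there is the unique short simple root (B_4), so the type is B_4 (the algebra so(9)).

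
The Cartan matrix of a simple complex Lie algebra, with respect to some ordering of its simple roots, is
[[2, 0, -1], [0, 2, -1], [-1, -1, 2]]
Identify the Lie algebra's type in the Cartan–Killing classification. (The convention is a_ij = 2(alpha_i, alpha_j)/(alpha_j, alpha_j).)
The matrix has rank 3 with 2's on the diagonal. Reading the off-diagonal entries as Dynkin edges (a single edge where a_ij = a_ji = -1; a double or triple edge where a_ij * a_ji = 2 or 3), the diagram is a chain of 3 nodes with single edges (A_3). One simple-root ordering that puts it in standard form is (alpha_2, alpha_3, alpha_1). So the algebra is type A_3, i.e. sl(4).

A_3 (sl(4))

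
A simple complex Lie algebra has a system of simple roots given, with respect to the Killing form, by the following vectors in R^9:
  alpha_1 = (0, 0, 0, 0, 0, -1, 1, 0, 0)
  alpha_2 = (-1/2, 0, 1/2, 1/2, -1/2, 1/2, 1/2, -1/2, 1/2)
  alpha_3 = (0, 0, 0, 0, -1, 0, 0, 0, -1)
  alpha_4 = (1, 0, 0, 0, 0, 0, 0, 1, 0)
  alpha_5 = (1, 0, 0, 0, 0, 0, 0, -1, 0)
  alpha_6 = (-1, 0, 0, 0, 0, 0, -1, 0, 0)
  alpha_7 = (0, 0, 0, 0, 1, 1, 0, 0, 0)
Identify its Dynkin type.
Compute the Cartan integers a_ij = 2(alpha_i, alpha_j)/(alpha_j, alpha_j); the resulting 7x7 Cartan matrix is
[[2, 0, 0, 0, 0, -1, -1], [0, 2, 0, -1, 0, 0, 0], [0, 0, 2, 0, 0, 0, -1], [0, -1, 0, 2, 0, -1, 0], [0, 0, 0, 0, 2, -1, 0], [-1, 0, 0, -1, -1, 2, 0], [-1, 0, -1, 0, 0, 0, 2]].
All simple roots have the same length, so the diagram is simply laced. The associated Dynkin diagram is a chain of 6 nodes with one extra node attached to the third node from one end (E_7), so the type is E_7.

type E_7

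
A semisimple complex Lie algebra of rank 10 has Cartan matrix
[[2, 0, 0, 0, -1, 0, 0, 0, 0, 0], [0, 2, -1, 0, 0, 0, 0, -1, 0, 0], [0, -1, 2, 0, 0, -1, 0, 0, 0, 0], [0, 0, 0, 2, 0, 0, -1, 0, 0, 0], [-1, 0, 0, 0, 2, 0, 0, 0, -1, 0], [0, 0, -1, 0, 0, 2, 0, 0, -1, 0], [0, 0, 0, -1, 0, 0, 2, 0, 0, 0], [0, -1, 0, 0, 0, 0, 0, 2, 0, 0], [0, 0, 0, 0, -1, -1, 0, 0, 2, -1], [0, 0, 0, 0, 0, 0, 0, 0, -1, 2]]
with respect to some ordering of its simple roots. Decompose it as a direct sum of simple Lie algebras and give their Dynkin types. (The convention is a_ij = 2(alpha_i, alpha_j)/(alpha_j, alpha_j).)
type A_2 ⊕ type E_8

The diagram associated to this matrix has two connected components: the simple roots {alpha_4, alpha_7} form a chain of 2 nodes with single edges (A_2), and {alpha_1, alpha_2, alpha_3, alpha_5, alpha_6, alpha_8, alpha_9, alpha_10} form a chain of 7 nodes with one extra node attached to the third node from one end (E_8). A semisimple Lie algebra decomposes uniquely as the direct sum of simple ideals, one per connected component of its Dynkin diagram, so g ≅ A_2 ⊕ E_8 (dimension 8 + 248 = 256).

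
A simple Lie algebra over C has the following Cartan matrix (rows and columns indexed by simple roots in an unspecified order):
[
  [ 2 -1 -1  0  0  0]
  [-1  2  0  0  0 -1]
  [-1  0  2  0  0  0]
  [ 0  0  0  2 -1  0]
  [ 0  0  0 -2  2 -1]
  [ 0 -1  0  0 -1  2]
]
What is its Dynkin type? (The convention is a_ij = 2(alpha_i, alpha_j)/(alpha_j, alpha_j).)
The matrix has rank 6 with 2's on the diagonal. Reading the off-diagonal entries as Dynkin edges (a single edge where a_ij = a_ji = -1; a double or triple edge where a_ij * a_ji = 2 or 3), the diagram is a chain of 6 nodes with a double edge at one end; the terminal node there is the unique short simple root (B_6). One simple-root ordering that puts it in standard form is (alpha_3, alpha_1, alpha_2, alpha_6, alpha_5, alpha_4). So the algebra is type B_6, i.e. so(13).

B_6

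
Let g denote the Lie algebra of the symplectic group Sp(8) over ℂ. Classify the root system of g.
This is sp(8), which has dimension 8(8+1)/2 = 36 and rank 8/2 = 4. In the classification of classical Lie algebras, the symplectic algebra sp(2n) has type C_n; here n = 4, so the Dynkin diagram is a chain of 4 nodes with a double edge at one end; the terminal node there is the unique long simple root (C_4). Hence the type is C_4.

C4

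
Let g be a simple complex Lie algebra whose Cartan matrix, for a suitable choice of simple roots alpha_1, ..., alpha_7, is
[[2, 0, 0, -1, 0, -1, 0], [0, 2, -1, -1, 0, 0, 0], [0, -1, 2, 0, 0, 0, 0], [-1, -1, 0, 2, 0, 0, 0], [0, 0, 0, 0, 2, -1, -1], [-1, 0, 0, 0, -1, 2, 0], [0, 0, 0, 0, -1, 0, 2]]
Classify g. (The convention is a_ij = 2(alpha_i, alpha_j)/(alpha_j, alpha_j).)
A_7 (sl(8))

The matrix has rank 7 with 2's on the diagonal. Reading the off-diagonal entries as Dynkin edges (a single edge where a_ij = a_ji = -1; a double or triple edge where a_ij * a_ji = 2 or 3), the diagram is a chain of 7 nodes with single edges (A_7). One simple-root ordering that puts it in standard form is (alpha_3, alpha_2, alpha_4, alpha_1, alpha_6, alpha_5, alpha_7). So the algebra is type A_7, i.e. sl(8).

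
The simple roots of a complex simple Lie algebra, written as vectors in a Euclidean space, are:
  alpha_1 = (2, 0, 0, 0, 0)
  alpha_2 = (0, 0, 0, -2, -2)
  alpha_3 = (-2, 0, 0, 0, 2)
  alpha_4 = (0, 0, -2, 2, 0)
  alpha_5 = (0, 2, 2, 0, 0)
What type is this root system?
Compute the Cartan integers a_ij = 2(alpha_i, alpha_j)/(alpha_j, alpha_j); the resulting 5x5 Cartan matrix is
[[2, 0, -1, 0, 0], [0, 2, -1, -1, 0], [-2, -1, 2, 0, 0], [0, -1, 0, 2, -1], [0, 0, 0, -1, 2]].
The roots have two lengths (squared-length ratio 2:1); the short ones are alpha_{1}. The associated Dynkin diagram is a chain of 5 nodes with a double edge at one end; the terminal node there is the unique short simple root (B_5), so the type is B_5 (the algebra so(11)).

type B_5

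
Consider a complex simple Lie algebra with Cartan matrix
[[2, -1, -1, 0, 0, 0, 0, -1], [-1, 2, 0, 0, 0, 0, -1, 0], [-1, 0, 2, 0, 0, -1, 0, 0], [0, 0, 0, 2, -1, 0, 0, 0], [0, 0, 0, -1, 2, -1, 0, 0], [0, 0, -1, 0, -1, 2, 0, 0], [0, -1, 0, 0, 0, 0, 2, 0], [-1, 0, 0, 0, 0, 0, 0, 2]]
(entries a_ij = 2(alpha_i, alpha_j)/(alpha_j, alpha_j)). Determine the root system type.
type E_8

The matrix has rank 8 with 2's on the diagonal. Reading the off-diagonal entries as Dynkin edges (a single edge where a_ij = a_ji = -1; a double or triple edge where a_ij * a_ji = 2 or 3), the diagram is a chain of 7 nodes with one extra node attached to the third node from one end (E_8). One simple-root ordering that puts it in standard form is (alpha_7, alpha_8, alpha_2, alpha_1, alpha_3, alpha_6, alpha_5, alpha_4). So the algebra is type E_8.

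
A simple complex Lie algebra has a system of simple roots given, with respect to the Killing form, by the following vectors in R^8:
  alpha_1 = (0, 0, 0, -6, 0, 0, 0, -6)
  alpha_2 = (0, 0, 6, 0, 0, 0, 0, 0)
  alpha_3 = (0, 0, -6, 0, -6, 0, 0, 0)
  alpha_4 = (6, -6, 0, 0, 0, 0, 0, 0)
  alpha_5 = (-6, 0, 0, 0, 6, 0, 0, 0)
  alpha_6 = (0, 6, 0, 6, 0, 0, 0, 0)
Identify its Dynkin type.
Compute the Cartan integers a_ij = 2(alpha_i, alpha_j)/(alpha_j, alpha_j); the resulting 6x6 Cartan matrix is
[[2, 0, 0, 0, 0, -1], [0, 2, -1, 0, 0, 0], [0, -2, 2, 0, -1, 0], [0, 0, 0, 2, -1, -1], [0, 0, -1, -1, 2, 0], [-1, 0, 0, -1, 0, 2]].
The roots have two lengths (squared-length ratio 2:1); the short ones are alpha_{2}. The associated Dynkin diagram is a chain of 6 nodes with a double edge at one end; the terminal node there is the unique short simple root (B_6), so the type is B_6 (the algebra so(13)).

B_6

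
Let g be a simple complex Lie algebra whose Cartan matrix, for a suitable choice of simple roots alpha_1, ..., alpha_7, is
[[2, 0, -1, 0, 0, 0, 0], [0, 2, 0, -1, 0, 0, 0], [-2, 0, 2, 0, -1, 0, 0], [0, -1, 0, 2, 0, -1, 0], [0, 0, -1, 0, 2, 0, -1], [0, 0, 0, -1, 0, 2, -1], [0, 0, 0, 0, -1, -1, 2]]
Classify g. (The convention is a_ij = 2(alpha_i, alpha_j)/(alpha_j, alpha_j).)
The matrix has rank 7 with 2's on the diagonal. Reading the off-diagonal entries as Dynkin edges (a single edge where a_ij = a_ji = -1; a double or triple edge where a_ij * a_ji = 2 or 3), the diagram is a chain of 7 nodes with a double edge at one end; the terminal node there is the unique short simple root (B_7). One simple-root ordering that puts it in standard form is (alpha_2, alpha_4, alpha_6, alpha_7, alpha_5, alpha_3, alpha_1). So the algebra is type B_7, i.e. so(15).

type B_7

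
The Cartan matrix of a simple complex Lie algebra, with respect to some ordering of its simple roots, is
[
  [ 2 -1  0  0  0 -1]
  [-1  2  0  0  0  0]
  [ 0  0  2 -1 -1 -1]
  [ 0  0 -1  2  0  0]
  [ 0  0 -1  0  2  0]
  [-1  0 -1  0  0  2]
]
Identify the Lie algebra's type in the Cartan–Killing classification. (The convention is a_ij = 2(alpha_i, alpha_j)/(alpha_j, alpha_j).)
D_6

The matrix has rank 6 with 2's on the diagonal. Reading the off-diagonal entries as Dynkin edges (a single edge where a_ij = a_ji = -1; a double or triple edge where a_ij * a_ji = 2 or 3), the diagram is a chain of 4 nodes with a fork of two nodes at one end (D_6). One simple-root ordering that puts it in standard form is (alpha_2, alpha_1, alpha_6, alpha_3, alpha_4, alpha_5). So the algebra is type D_6, i.e. so(12).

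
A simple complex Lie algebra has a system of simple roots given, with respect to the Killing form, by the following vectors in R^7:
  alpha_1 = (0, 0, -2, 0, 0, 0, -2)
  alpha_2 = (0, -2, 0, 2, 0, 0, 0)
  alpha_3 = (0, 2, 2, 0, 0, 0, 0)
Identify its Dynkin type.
A3

Compute the Cartan integers a_ij = 2(alpha_i, alpha_j)/(alpha_j, alpha_j); the resulting 3x3 Cartan matrix is
[[2, 0, -1], [0, 2, -1], [-1, -1, 2]].
All simple roots have the same length, so the diagram is simply laced. The associated Dynkin diagram is a chain of 3 nodes with single edges (A_3), so the type is A_3 (the algebra sl(4)).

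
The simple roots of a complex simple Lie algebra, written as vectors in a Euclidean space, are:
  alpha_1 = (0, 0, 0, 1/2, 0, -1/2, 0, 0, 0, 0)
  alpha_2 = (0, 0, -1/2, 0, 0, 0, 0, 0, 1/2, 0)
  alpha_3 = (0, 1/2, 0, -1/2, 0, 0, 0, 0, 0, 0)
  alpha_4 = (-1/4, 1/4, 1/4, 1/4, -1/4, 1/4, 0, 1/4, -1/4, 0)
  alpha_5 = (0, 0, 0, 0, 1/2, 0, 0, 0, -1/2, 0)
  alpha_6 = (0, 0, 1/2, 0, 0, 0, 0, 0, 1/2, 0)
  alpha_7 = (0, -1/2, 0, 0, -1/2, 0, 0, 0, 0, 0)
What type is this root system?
type E_7

Compute the Cartan integers a_ij = 2(alpha_i, alpha_j)/(alpha_j, alpha_j); the resulting 7x7 Cartan matrix is
[[2, 0, -1, 0, 0, 0, 0], [0, 2, 0, -1, -1, 0, 0], [-1, 0, 2, 0, 0, 0, -1], [0, -1, 0, 2, 0, 0, 0], [0, -1, 0, 0, 2, -1, -1], [0, 0, 0, 0, -1, 2, 0], [0, 0, -1, 0, -1, 0, 2]].
All simple roots have the same length, so the diagram is simply laced. The associated Dynkin diagram is a chain of 6 nodes with one extra node attached to the third node from one end (E_7), so the type is E_7.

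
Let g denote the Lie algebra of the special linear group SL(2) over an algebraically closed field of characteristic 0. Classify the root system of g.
A_1 (sl(2))

This is sl(2), which has dimension 2^2 - 1 = 3 and rank 2 - 1 = 1 (a Cartan subalgebra is the diagonal traceless matrices). In the classification of classical Lie algebras, the special linear algebra sl(n+1) has type A_n; here n = 1, so the Dynkin diagram is a chain of 1 nodes with single edges (A_1). Hence the type is A_1.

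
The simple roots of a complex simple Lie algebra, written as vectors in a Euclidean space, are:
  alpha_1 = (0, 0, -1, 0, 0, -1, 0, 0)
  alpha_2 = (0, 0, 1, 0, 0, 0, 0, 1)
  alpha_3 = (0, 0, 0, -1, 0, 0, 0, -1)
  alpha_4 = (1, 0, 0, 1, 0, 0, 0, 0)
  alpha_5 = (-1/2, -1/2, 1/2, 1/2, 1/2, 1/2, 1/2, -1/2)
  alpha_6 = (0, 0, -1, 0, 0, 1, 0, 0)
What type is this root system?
Compute the Cartan integers a_ij = 2(alpha_i, alpha_j)/(alpha_j, alpha_j); the resulting 6x6 Cartan matrix is
[[2, -1, 0, 0, -1, 0], [-1, 2, -1, 0, 0, -1], [0, -1, 2, -1, 0, 0], [0, 0, -1, 2, 0, 0], [-1, 0, 0, 0, 2, 0], [0, -1, 0, 0, 0, 2]].
All simple roots have the same length, so the diagram is simply laced. The associated Dynkin diagram is a chain of 5 nodes with one extra node attached to the third node from one end (E_6), so the type is E_6.

E_6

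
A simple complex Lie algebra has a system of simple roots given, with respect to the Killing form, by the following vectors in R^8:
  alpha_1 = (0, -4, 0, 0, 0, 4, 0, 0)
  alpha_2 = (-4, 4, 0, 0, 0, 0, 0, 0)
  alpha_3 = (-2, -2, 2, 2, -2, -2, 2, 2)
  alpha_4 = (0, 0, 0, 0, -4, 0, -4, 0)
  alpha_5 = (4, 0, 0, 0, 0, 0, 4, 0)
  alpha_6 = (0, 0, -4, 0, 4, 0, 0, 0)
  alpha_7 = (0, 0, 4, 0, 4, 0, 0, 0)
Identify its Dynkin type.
Compute the Cartan integers a_ij = 2(alpha_i, alpha_j)/(alpha_j, alpha_j); the resulting 7x7 Cartan matrix is
[[2, -1, 0, 0, 0, 0, 0], [-1, 2, 0, 0, -1, 0, 0], [0, 0, 2, 0, 0, -1, 0], [0, 0, 0, 2, -1, -1, -1], [0, -1, 0, -1, 2, 0, 0], [0, 0, -1, -1, 0, 2, 0], [0, 0, 0, -1, 0, 0, 2]].
All simple roots have the same length, so the diagram is simply laced. The associated Dynkin diagram is a chain of 6 nodes with one extra node attached to the third node from one end (E_7), so the type is E_7.

E7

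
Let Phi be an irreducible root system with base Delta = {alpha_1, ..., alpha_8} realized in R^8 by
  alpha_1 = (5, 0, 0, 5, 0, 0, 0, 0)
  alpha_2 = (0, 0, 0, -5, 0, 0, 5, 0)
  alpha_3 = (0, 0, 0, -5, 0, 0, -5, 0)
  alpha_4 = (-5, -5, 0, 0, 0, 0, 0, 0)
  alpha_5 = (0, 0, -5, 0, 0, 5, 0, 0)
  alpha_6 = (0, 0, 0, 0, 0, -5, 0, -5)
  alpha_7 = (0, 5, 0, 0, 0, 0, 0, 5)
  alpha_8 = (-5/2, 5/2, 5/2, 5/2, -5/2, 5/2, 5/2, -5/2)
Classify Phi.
E_8

Compute the Cartan integers a_ij = 2(alpha_i, alpha_j)/(alpha_j, alpha_j); the resulting 8x8 Cartan matrix is
[[2, -1, -1, -1, 0, 0, 0, 0], [-1, 2, 0, 0, 0, 0, 0, 0], [-1, 0, 2, 0, 0, 0, 0, -1], [-1, 0, 0, 2, 0, 0, -1, 0], [0, 0, 0, 0, 2, -1, 0, 0], [0, 0, 0, 0, -1, 2, -1, 0], [0, 0, 0, -1, 0, -1, 2, 0], [0, 0, -1, 0, 0, 0, 0, 2]].
All simple roots have the same length, so the diagram is simply laced. The associated Dynkin diagram is a chain of 7 nodes with one extra node attached to the third node from one end (E_8), so the type is E_8.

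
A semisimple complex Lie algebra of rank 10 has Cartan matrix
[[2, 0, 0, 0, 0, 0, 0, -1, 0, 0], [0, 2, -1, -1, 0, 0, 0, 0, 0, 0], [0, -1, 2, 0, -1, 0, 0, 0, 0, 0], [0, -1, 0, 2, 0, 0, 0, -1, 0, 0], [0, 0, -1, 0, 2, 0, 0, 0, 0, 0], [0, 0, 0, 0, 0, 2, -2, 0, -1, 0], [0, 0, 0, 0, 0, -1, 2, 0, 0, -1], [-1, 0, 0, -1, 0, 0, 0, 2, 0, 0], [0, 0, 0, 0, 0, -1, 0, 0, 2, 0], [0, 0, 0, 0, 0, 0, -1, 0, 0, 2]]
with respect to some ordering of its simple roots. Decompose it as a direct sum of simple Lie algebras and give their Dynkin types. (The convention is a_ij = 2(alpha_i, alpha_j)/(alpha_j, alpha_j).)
A6 ⊕ F4

The diagram associated to this matrix has two connected components: the simple roots {alpha_1, alpha_2, alpha_3, alpha_4, alpha_5, alpha_8} form a chain of 6 nodes with single edges (A_6), and {alpha_6, alpha_7, alpha_9, alpha_10} form a chain of 4 nodes with a double edge between the middle two (F_4). A semisimple Lie algebra decomposes uniquely as the direct sum of simple ideals, one per connected component of its Dynkin diagram, so g ≅ A_6 ⊕ F_4 (dimension 48 + 52 = 100).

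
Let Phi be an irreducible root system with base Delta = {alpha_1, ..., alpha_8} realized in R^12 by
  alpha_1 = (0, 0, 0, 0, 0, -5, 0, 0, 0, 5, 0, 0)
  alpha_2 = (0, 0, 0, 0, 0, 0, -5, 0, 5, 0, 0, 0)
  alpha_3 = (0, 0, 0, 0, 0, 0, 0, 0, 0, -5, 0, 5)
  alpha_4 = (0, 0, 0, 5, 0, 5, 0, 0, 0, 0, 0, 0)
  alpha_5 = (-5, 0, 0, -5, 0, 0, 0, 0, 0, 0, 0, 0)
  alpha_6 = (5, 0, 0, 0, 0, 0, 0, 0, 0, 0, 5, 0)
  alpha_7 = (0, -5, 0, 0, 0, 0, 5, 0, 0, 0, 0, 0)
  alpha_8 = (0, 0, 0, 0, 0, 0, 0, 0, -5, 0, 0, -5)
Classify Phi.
type A_8

Compute the Cartan integers a_ij = 2(alpha_i, alpha_j)/(alpha_j, alpha_j); the resulting 8x8 Cartan matrix is
[[2, 0, -1, -1, 0, 0, 0, 0], [0, 2, 0, 0, 0, 0, -1, -1], [-1, 0, 2, 0, 0, 0, 0, -1], [-1, 0, 0, 2, -1, 0, 0, 0], [0, 0, 0, -1, 2, -1, 0, 0], [0, 0, 0, 0, -1, 2, 0, 0], [0, -1, 0, 0, 0, 0, 2, 0], [0, -1, -1, 0, 0, 0, 0, 2]].
All simple roots have the same length, so the diagram is simply laced. The associated Dynkin diagram is a chain of 8 nodes with single edges (A_8), so the type is A_8 (the algebra sl(9)).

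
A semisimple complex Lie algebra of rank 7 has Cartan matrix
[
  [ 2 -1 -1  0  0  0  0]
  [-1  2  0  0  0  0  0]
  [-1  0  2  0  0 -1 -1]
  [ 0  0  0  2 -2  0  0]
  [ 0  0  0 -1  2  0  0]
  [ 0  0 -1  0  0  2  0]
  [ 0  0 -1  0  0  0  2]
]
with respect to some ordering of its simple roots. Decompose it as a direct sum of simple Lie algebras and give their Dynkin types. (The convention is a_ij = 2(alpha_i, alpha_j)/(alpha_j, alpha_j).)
type B_2 ⊕ type D_5

The diagram associated to this matrix has two connected components: the simple roots {alpha_4, alpha_5} form a chain of 2 nodes with a double edge at one end; the terminal node there is the unique short simple root (B_2), and {alpha_1, alpha_2, alpha_3, alpha_6, alpha_7} form a chain of 3 nodes with a fork of two nodes at one end (D_5). A semisimple Lie algebra decomposes uniquely as the direct sum of simple ideals, one per connected component of its Dynkin diagram, so g ≅ B_2 ⊕ D_5 (dimension 10 + 45 = 55).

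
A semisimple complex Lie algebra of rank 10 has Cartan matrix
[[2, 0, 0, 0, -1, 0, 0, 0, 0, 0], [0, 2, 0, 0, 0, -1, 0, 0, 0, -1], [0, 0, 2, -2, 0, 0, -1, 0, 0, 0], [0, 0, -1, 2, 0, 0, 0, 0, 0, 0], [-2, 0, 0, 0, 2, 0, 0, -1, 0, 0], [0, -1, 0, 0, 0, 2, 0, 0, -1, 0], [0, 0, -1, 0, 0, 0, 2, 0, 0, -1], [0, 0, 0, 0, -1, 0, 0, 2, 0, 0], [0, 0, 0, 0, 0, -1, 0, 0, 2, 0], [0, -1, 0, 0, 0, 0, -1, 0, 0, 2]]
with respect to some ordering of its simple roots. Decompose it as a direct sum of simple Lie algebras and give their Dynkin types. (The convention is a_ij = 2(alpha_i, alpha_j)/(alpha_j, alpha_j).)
The diagram associated to this matrix has two connected components: the simple roots {alpha_1, alpha_5, alpha_8} form a chain of 3 nodes with a double edge at one end; the terminal node there is the unique short simple root (B_3), and {alpha_2, alpha_3, alpha_4, alpha_6, alpha_7, alpha_9, alpha_10} form a chain of 7 nodes with a double edge at one end; the terminal node there is the unique short simple root (B_7). A semisimple Lie algebra decomposes uniquely as the direct sum of simple ideals, one per connected component of its Dynkin diagram, so g ≅ B_3 ⊕ B_7 (dimension 21 + 105 = 126).

B3 ⊕ B7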